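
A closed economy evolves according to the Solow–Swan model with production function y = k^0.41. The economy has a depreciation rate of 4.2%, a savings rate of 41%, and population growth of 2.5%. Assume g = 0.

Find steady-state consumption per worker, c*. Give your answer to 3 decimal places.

c* = 2.078

At the steady state, Δk = 0, so s·k^α = (n + δ)·k.
Dividing both sides by k: k^(1−α) = s / (n + δ).
k^0.59 = 0.41 / (0.025 + 0.042) = 0.41 / 0.067 = 6.1194
k* = 6.1194^(1/0.59) ≈ 21.5479
y* = (k*)^α = 21.5479^0.41 ≈ 3.5212
c* = (1 − s)·y* = (1 − 0.41) × 3.5212 ≈ 2.0775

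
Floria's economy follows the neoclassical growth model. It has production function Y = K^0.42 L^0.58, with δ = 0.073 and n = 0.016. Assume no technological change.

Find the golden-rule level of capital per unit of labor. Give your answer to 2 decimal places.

The golden rule sets f'(k) = n + δ, i.e. α·k^(α−1) = n + δ.
So k^(1−α) = α / (n + δ) = 0.42 / 0.089 = 4.7191.
k_gold = 4.7191^(1/0.58) ≈ 14.5153

k_gold ≈ 14.52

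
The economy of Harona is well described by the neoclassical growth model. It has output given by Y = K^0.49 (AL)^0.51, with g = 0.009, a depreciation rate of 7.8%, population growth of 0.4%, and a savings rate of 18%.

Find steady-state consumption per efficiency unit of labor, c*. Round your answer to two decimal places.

c* ≈ 1.58

At the steady state, Δk = 0, so s·k^α = (n + g + δ)·k.
Dividing both sides by k: k^(1−α) = s / (n + g + δ).
k^0.51 = 0.18 / (0.004 + 0.009 + 0.078) = 0.18 / 0.091 = 1.9780
k* = 1.9780^(1/0.51) ≈ 3.8092
y* = (k*)^α = 3.8092^0.49 ≈ 1.9258
c* = (1 − s)·y* = (1 − 0.18) × 1.9258 ≈ 1.5792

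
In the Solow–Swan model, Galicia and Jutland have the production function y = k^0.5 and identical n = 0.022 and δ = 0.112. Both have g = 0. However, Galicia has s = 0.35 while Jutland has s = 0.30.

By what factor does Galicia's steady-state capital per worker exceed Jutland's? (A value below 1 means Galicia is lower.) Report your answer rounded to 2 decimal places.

Steady-state k* = [s/(n + δ)]^(1/(1−α)), so the ratio is [ (s_G/(n + δ)_G) / (s_J/(n + δ)_J) ]^2.
s_G/(n + δ)_G = 0.35/0.134 = 2.6119; s_J/(n + δ)_J = 0.30/0.134 = 2.2388.
Ratio = (2.6119/2.2388)^2 = 1.1667^2 ≈ 1.3612

ratio ≈ 1.36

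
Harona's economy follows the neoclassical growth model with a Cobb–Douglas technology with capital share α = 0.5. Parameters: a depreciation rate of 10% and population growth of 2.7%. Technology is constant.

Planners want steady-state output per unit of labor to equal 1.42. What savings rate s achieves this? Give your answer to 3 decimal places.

Steady state requires s·f(k) = (n + δ)·k, i.e. s·k^α = (n + δ)·k.
Since y* = [s/(n + δ)]^(α/(1−α)), we have s/(n + δ) = (y*)^((1−α)/α) = 1.42^1 = 1.4200.
Therefore s = 1.4200 × (n + δ) = 1.4200 × 0.127 = 0.1803.

s ≈ 0.180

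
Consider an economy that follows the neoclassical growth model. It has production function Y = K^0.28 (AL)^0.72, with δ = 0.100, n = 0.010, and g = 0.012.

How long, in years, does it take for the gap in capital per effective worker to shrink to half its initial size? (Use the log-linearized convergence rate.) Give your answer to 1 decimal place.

Near the steady state the convergence rate is λ = (1 − α)(n + g + δ).
λ = (1 − 0.28) × 0.122 = 0.72 × 0.122 = 0.08784
Half-life = ln 2 / λ = 0.6931 / 0.08784 ≈ 7.89 years

about 7.9 years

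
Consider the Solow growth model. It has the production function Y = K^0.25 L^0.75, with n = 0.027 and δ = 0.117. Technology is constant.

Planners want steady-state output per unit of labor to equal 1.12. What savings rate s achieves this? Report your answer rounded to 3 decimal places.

s ≈ 0.202

At the steady state, Δk = 0, so s·k^α = (n + δ)·k.
Since y* = [s/(n + δ)]^(α/(1−α)), we have s/(n + δ) = (y*)^((1−α)/α) = 1.12^3 = 1.4049.
Therefore s = 1.4049 × (n + δ) = 1.4049 × 0.144 = 0.2023.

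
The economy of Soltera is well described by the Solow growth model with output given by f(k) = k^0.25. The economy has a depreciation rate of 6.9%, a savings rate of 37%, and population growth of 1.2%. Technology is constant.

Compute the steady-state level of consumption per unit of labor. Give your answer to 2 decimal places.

c* ≈ 1.05

In steady state, investment equals break-even investment: s·k^α = (n + δ)·k.
Rearranging, k^(1−α) = s / (n + δ).
k^0.75 = 0.37 / (0.012 + 0.069) = 0.37 / 0.081 = 4.5679
k* = 4.5679^(1/0.75) ≈ 7.5792
y* = (k*)^α = 7.5792^0.25 ≈ 1.6592
c* = (1 − s)·y* = (1 − 0.37) × 1.6592 ≈ 1.0453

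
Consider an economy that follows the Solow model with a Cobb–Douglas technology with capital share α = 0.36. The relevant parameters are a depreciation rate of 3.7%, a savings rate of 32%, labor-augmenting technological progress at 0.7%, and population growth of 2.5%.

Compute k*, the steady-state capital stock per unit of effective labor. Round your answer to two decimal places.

At the steady state, Δk = 0, so s·k^α = (n + g + δ)·k.
Dividing both sides by k: k^(1−α) = s / (n + g + δ).
k^0.64 = 0.32 / (0.025 + 0.007 + 0.037) = 0.32 / 0.069 = 4.6377
k* = 4.6377^(1/0.64) ≈ 10.9925

k* ≈ 10.99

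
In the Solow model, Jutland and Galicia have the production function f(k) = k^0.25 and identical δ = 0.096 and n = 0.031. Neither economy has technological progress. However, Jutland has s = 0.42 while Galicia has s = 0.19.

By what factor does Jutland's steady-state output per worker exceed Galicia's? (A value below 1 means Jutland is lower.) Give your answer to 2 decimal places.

y*_J / y*_G ≈ 1.30

Steady-state y* = [s/(n + δ)]^(α/(1−α)), so the ratio is [ (s_J/(n + δ)_J) / (s_G/(n + δ)_G) ]^0.3333.
s_J/(n + δ)_J = 0.42/0.127 = 3.3071; s_G/(n + δ)_G = 0.19/0.127 = 1.4961.
Ratio = (3.3071/1.4961)^0.3333 = 2.2105^0.3333 ≈ 1.3026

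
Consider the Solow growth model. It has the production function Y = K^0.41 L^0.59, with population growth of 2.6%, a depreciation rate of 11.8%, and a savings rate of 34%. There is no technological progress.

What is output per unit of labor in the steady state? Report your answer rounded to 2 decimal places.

y* ≈ 1.82

At the steady state, Δk = 0, so s·k^α = (n + δ)·k.
Dividing both sides by k: k^(1−α) = s / (n + δ).
k^0.59 = 0.34 / (0.026 + 0.118) = 0.34 / 0.144 = 2.3611
k* = 2.3611^(1/0.59) ≈ 4.2894
y* = (k*)^α = 4.2894^0.41 ≈ 1.8167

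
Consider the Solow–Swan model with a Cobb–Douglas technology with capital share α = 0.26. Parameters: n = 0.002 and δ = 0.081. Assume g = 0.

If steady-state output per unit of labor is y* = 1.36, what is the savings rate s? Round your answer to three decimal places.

At the steady state, Δk = 0, so s·k^α = (n + δ)·k.
Since y* = [s/(n + δ)]^(α/(1−α)), we have s/(n + δ) = (y*)^((1−α)/α) = 1.36^2.8462 = 2.3993.
Therefore s = 2.3993 × (n + δ) = 2.3993 × 0.083 = 0.1991.

s ≈ 0.199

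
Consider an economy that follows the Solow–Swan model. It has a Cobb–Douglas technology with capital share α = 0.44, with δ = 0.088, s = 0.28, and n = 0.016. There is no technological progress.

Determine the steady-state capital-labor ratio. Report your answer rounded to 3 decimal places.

k* = 5.862

In steady state, investment equals break-even investment: s·k^α = (n + δ)·k.
Rearranging, k^(1−α) = s / (n + δ).
k^0.56 = 0.28 / (0.016 + 0.088) = 0.28 / 0.104 = 2.6923
k* = 2.6923^(1/0.56) ≈ 5.8624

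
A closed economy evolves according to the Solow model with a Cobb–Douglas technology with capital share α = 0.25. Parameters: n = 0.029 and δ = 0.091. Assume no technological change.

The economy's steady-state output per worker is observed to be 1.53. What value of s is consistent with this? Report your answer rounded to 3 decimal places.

s ≈ 0.430

At the steady state, Δk = 0, so s·k^α = (n + δ)·k.
Since y* = [s/(n + δ)]^(α/(1−α)), we have s/(n + δ) = (y*)^((1−α)/α) = 1.53^3 = 3.5816.
Therefore s = 3.5816 × (n + δ) = 3.5816 × 0.120 = 0.4298.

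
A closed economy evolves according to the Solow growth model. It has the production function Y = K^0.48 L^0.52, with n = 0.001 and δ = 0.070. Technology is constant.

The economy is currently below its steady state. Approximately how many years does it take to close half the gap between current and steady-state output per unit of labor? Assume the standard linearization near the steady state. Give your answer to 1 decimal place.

Near the steady state the convergence rate is λ = (1 − α)(n + δ).
λ = (1 − 0.48) × 0.071 = 0.52 × 0.071 = 0.03692
Half-life = ln 2 / λ = 0.6931 / 0.03692 ≈ 18.77 years

half-life ≈ 18.8 years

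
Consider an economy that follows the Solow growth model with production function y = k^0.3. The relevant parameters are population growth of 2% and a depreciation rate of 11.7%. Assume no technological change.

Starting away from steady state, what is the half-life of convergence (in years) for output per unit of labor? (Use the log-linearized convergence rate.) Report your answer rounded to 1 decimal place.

half-life ≈ 7.2 years

Near the steady state the convergence rate is λ = (1 − α)(n + δ).
λ = (1 − 0.3) × 0.137 = 0.7 × 0.137 = 0.0959
Half-life = ln 2 / λ = 0.6931 / 0.0959 ≈ 7.23 years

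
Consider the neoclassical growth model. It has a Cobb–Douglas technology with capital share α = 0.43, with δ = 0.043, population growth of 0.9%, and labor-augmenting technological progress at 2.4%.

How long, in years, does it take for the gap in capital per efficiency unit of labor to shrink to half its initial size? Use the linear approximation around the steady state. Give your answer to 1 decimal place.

Near the steady state the convergence rate is λ = (1 − α)(n + g + δ).
λ = (1 − 0.43) × 0.076 = 0.57 × 0.076 = 0.04332
Half-life = ln 2 / λ = 0.6931 / 0.04332 ≈ 16.00 years

half-life ≈ 16.0 years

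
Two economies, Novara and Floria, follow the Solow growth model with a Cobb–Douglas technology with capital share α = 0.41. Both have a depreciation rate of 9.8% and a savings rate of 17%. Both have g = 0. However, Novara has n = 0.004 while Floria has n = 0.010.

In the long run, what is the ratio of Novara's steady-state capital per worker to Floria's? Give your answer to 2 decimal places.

k*_N / k*_F ≈ 1.10

Steady-state k* = [s/(n + δ)]^(1/(1−α)), so the ratio is [ (s_N/(n + δ)_N) / (s_F/(n + δ)_F) ]^1.6949.
s_N/(n + δ)_N = 0.17/0.102 = 1.6667; s_F/(n + δ)_F = 0.17/0.108 = 1.5741.
Ratio = (1.6667/1.5741)^1.6949 = 1.0588^1.6949 ≈ 1.1017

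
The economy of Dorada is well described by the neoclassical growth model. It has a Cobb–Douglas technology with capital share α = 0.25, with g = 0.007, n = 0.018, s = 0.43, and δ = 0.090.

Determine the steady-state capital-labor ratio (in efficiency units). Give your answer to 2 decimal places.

At the steady state, Δk = 0, so s·k^α = (n + g + δ)·k.
Dividing both sides by k: k^(1−α) = s / (n + g + δ).
k^0.75 = 0.43 / (0.018 + 0.007 + 0.090) = 0.43 / 0.115 = 3.7391
k* = 3.7391^(1/0.75) ≈ 5.8035

k* ≈ 5.80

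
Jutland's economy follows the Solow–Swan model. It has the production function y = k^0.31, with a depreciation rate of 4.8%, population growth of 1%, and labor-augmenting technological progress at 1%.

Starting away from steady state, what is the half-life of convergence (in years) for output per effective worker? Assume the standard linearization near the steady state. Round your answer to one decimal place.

t_½ ≈ 14.8 years

Near the steady state the convergence rate is λ = (1 − α)(n + g + δ).
λ = (1 − 0.31) × 0.068 = 0.69 × 0.068 = 0.04692
Half-life = ln 2 / λ = 0.6931 / 0.04692 ≈ 14.77 years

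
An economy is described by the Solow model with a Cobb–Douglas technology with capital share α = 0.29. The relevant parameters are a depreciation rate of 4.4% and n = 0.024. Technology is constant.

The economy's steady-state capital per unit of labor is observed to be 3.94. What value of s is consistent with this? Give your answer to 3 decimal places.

s ≈ 0.180

Steady state requires s·f(k) = (n + δ)·k, i.e. s·k^α = (n + δ)·k.
So s / (n + δ) = (k*)^(1−α) = 3.94^0.71 = 2.6473.
Therefore s = 2.6473 × (n + δ) = 2.6473 × 0.068 = 0.1800.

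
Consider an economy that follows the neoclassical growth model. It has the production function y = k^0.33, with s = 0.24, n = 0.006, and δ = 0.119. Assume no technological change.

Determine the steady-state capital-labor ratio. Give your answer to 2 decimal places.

k* ≈ 2.65

In steady state, investment equals break-even investment: s·k^α = (n + δ)·k.
Rearranging, k^(1−α) = s / (n + δ).
k^0.67 = 0.24 / (0.006 + 0.119) = 0.24 / 0.125 = 1.9200
k* = 1.9200^(1/0.67) ≈ 2.6475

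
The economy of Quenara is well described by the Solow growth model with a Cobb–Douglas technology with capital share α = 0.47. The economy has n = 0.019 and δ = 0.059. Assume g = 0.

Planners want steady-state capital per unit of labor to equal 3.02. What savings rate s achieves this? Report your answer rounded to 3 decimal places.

s ≈ 0.140

Steady state requires s·f(k) = (n + δ)·k, i.e. s·k^α = (n + δ)·k.
So s / (n + δ) = (k*)^(1−α) = 3.02^0.53 = 1.7964.
Therefore s = 1.7964 × (n + δ) = 1.7964 × 0.078 = 0.1401.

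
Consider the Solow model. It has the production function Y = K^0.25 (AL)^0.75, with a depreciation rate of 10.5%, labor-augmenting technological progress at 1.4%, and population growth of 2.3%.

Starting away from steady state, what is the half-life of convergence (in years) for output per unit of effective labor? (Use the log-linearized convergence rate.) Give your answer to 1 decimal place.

about 6.5 years

Near the steady state the convergence rate is λ = (1 − α)(n + g + δ).
λ = (1 − 0.25) × 0.142 = 0.75 × 0.142 = 0.1065
Half-life = ln 2 / λ = 0.6931 / 0.1065 ≈ 6.51 years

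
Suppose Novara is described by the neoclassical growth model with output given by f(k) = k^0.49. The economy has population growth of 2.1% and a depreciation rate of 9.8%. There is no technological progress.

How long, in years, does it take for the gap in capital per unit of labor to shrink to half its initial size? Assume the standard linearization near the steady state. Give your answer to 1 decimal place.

Near the steady state the convergence rate is λ = (1 − α)(n + δ).
λ = (1 − 0.49) × 0.119 = 0.51 × 0.119 = 0.06069
Half-life = ln 2 / λ = 0.6931 / 0.06069 ≈ 11.42 years

half-life ≈ 11.4 years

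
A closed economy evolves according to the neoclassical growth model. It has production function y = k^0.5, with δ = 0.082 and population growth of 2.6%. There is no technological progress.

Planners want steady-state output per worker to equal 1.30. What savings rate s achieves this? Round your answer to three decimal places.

In steady state, investment equals break-even investment: s·k^α = (n + δ)·k.
Since y* = [s/(n + δ)]^(α/(1−α)), we have s/(n + δ) = (y*)^((1−α)/α) = 1.30^1 = 1.3000.
Therefore s = 1.3000 × (n + δ) = 1.3000 × 0.108 = 0.1404.

s ≈ 0.140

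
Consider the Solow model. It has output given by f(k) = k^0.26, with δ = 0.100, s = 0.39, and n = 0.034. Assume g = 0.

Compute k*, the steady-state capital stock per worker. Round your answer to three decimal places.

Steady state requires s·f(k) = (n + δ)·k, i.e. s·k^α = (n + δ)·k.
Dividing both sides by k: k^(1−α) = s / (n + δ).
k^0.74 = 0.39 / (0.034 + 0.100) = 0.39 / 0.134 = 2.9104
k* = 2.9104^(1/0.74) ≈ 4.2361

k* = 4.236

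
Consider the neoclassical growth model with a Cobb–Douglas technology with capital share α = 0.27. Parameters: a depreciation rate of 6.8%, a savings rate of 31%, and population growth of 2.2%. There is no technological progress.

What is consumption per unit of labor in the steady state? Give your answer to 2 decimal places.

In steady state, investment equals break-even investment: s·k^α = (n + δ)·k.
Dividing both sides by k: k^(1−α) = s / (n + δ).
k^0.73 = 0.31 / (0.022 + 0.068) = 0.31 / 0.090 = 3.4444
k* = 3.4444^(1/0.73) ≈ 5.4422
y* = (k*)^α = 5.4422^0.27 ≈ 1.5800
c* = (1 − s)·y* = (1 − 0.31) × 1.5800 ≈ 1.0902

c* ≈ 1.09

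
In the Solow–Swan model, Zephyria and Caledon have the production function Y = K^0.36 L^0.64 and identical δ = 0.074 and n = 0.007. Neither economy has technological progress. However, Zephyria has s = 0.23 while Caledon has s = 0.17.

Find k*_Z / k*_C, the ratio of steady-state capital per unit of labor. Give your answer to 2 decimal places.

Steady-state k* = [s/(n + δ)]^(1/(1−α)), so the ratio is [ (s_Z/(n + δ)_Z) / (s_C/(n + δ)_C) ]^1.5625.
s_Z/(n + δ)_Z = 0.23/0.081 = 2.8395; s_C/(n + δ)_C = 0.17/0.081 = 2.0988.
Ratio = (2.8395/2.0988)^1.5625 = 1.3529^1.5625 ≈ 1.6036

k*_Z / k*_C ≈ 1.60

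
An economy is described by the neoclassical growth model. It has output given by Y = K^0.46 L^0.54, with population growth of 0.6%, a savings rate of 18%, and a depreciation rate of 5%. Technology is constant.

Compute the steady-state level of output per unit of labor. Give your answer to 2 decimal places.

Steady state requires s·f(k) = (n + δ)·k, i.e. s·k^α = (n + δ)·k.
Rearranging, k^(1−α) = s / (n + δ).
k^0.54 = 0.18 / (0.006 + 0.050) = 0.18 / 0.056 = 3.2143
k* = 3.2143^(1/0.54) ≈ 8.6906
y* = (k*)^α = 8.6906^0.46 ≈ 2.7037

y* = 2.70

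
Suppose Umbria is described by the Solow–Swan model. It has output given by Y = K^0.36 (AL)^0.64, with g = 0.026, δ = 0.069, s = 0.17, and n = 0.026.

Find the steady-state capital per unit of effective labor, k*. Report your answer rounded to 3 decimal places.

k* = 1.701

At the steady state, Δk = 0, so s·k^α = (n + g + δ)·k.
Dividing both sides by k: k^(1−α) = s / (n + g + δ).
k^0.64 = 0.17 / (0.026 + 0.026 + 0.069) = 0.17 / 0.121 = 1.4050
k* = 1.4050^(1/0.64) ≈ 1.7012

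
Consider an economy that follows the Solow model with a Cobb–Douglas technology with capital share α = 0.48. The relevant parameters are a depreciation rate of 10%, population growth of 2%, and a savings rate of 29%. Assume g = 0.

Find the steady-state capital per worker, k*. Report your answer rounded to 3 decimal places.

k* ≈ 5.457

Steady state requires s·f(k) = (n + δ)·k, i.e. s·k^α = (n + δ)·k.
Rearranging, k^(1−α) = s / (n + δ).
k^0.52 = 0.29 / (0.020 + 0.100) = 0.29 / 0.120 = 2.4167
k* = 2.4167^(1/0.52) ≈ 5.4572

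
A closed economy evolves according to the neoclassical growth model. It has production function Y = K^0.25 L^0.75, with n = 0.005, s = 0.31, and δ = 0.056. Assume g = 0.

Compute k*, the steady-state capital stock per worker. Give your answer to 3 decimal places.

Steady state requires s·f(k) = (n + δ)·k, i.e. s·k^α = (n + δ)·k.
Dividing both sides by k: k^(1−α) = s / (n + δ).
k^0.75 = 0.31 / (0.005 + 0.056) = 0.31 / 0.061 = 5.0820
k* = 5.0820^(1/0.75) ≈ 8.7373

k* ≈ 8.737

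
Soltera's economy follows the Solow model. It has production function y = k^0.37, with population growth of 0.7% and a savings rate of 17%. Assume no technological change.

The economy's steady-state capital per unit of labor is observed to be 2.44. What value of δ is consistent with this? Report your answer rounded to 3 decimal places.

δ ≈ 0.090

Steady state requires s·f(k) = (n + δ)·k, i.e. s·k^α = (n + δ)·k.
So s / (n + δ) = (k*)^(1−α) = 2.44^0.63 = 1.7541.
Therefore n + δ = s / 1.7541 = 0.17 / 1.7541 = 0.0969, so δ = 0.0969 − 0.007 = 0.0899.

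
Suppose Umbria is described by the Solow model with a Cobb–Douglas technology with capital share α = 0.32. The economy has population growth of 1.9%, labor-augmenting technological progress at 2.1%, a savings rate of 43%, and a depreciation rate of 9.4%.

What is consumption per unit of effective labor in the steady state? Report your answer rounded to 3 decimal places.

c* = 0.987

Steady state requires s·f(k) = (n + g + δ)·k, i.e. s·k^α = (n + g + δ)·k.
Rearranging, k^(1−α) = s / (n + g + δ).
k^0.68 = 0.43 / (0.019 + 0.021 + 0.094) = 0.43 / 0.134 = 3.2090
k* = 3.2090^(1/0.68) ≈ 5.5547
y* = (k*)^α = 5.5547^0.32 ≈ 1.7310
c* = (1 − s)·y* = (1 − 0.43) × 1.7310 ≈ 0.9867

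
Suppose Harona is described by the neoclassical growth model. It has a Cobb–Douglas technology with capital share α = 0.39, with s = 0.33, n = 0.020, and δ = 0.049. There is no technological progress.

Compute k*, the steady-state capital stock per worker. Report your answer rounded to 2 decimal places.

Steady state requires s·f(k) = (n + δ)·k, i.e. s·k^α = (n + δ)·k.
Dividing both sides by k: k^(1−α) = s / (n + δ).
k^0.61 = 0.33 / (0.020 + 0.049) = 0.33 / 0.069 = 4.7826
k* = 4.7826^(1/0.61) ≈ 13.0078

k* ≈ 13.01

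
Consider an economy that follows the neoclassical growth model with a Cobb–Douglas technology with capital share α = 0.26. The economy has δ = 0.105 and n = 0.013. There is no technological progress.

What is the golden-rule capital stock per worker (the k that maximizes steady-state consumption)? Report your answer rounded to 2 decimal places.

k_gold ≈ 2.91

The golden rule sets f'(k) = n + δ, i.e. α·k^(α−1) = n + δ.
So k^(1−α) = α / (n + δ) = 0.26 / 0.118 = 2.2034.
k_gold = 2.2034^(1/0.74) ≈ 2.9083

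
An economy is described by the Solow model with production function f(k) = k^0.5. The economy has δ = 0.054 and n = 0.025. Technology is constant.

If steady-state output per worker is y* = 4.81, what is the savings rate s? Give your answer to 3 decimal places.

s ≈ 0.380

At the steady state, Δk = 0, so s·k^α = (n + δ)·k.
Since y* = [s/(n + δ)]^(α/(1−α)), we have s/(n + δ) = (y*)^((1−α)/α) = 4.81^1 = 4.8100.
Therefore s = 4.8100 × (n + δ) = 4.8100 × 0.079 = 0.3800.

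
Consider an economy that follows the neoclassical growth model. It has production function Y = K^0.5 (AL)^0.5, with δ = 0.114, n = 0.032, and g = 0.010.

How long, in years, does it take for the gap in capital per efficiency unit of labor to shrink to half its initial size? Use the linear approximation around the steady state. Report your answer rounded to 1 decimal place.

about 8.9 years

Near the steady state the convergence rate is λ = (1 − α)(n + g + δ).
λ = (1 − 0.5) × 0.156 = 0.5 × 0.156 = 0.0780
Half-life = ln 2 / λ = 0.6931 / 0.0780 ≈ 8.89 years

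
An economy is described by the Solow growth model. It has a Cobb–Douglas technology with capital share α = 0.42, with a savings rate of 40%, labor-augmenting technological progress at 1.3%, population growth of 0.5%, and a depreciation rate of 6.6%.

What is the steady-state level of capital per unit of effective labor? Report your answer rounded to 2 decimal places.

k* = 14.74

Steady state requires s·f(k) = (n + g + δ)·k, i.e. s·k^α = (n + g + δ)·k.
Rearranging, k^(1−α) = s / (n + g + δ).
k^0.58 = 0.40 / (0.005 + 0.013 + 0.066) = 0.40 / 0.084 = 4.7619
k* = 4.7619^(1/0.58) ≈ 14.7430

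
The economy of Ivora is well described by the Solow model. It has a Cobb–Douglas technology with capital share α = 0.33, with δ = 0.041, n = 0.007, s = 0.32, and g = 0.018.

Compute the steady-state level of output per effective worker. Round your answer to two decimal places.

y* ≈ 2.18

At the steady state, Δk = 0, so s·k^α = (n + g + δ)·k.
Dividing both sides by k: k^(1−α) = s / (n + g + δ).
k^0.67 = 0.32 / (0.007 + 0.018 + 0.041) = 0.32 / 0.066 = 4.8485
k* = 4.8485^(1/0.67) ≈ 10.5510
y* = (k*)^α = 10.5510^0.33 ≈ 2.1761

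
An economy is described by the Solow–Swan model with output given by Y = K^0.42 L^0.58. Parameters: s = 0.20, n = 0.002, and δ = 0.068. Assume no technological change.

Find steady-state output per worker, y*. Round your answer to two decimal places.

y* ≈ 2.14

Steady state requires s·f(k) = (n + δ)·k, i.e. s·k^α = (n + δ)·k.
Dividing both sides by k: k^(1−α) = s / (n + δ).
k^0.58 = 0.20 / (0.002 + 0.068) = 0.20 / 0.070 = 2.8571
k* = 2.8571^(1/0.58) ≈ 6.1105
y* = (k*)^α = 6.1105^0.42 ≈ 2.1387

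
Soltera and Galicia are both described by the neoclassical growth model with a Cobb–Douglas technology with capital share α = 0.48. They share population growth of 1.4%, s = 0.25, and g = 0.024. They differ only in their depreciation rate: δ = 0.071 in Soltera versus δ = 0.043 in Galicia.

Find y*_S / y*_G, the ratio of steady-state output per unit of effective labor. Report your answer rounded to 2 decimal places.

Steady-state y* = [s/(n + g + δ)]^(α/(1−α)), so the ratio is [ (s_S/(n + g + δ)_S) / (s_G/(n + g + δ)_G) ]^0.9231.
s_S/(n + g + δ)_S = 0.25/0.109 = 2.2936; s_G/(n + g + δ)_G = 0.25/0.081 = 3.0864.
Ratio = (2.2936/3.0864)^0.9231 = 0.7431^0.9231 ≈ 0.7603

y*_S / y*_G ≈ 0.76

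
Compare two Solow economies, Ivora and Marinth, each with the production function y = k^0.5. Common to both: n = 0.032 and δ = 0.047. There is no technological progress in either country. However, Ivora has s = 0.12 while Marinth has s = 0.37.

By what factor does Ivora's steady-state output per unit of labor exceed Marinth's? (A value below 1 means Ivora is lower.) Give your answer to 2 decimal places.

y*_I / y*_M ≈ 0.32

Steady-state y* = [s/(n + δ)]^(α/(1−α)), so the ratio is [ (s_I/(n + δ)_I) / (s_M/(n + δ)_M) ]^1.
s_I/(n + δ)_I = 0.12/0.079 = 1.5190; s_M/(n + δ)_M = 0.37/0.079 = 4.6835.
Ratio = (1.5190/4.6835)^1 = 0.3243^1 ≈ 0.3243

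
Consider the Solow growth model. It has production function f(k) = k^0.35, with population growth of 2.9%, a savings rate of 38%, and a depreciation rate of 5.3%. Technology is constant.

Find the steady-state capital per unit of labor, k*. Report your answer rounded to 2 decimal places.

k* = 10.58

At the steady state, Δk = 0, so s·k^α = (n + δ)·k.
Dividing both sides by k: k^(1−α) = s / (n + δ).
k^0.65 = 0.38 / (0.029 + 0.053) = 0.38 / 0.082 = 4.6341
k* = 4.6341^(1/0.65) ≈ 10.5819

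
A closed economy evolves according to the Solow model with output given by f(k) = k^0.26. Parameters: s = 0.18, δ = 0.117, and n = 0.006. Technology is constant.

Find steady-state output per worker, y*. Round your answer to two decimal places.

In steady state, investment equals break-even investment: s·k^α = (n + δ)·k.
Rearranging, k^(1−α) = s / (n + δ).
k^0.74 = 0.18 / (0.006 + 0.117) = 0.18 / 0.123 = 1.4634
k* = 1.4634^(1/0.74) ≈ 1.6729
y* = (k*)^α = 1.6729^0.26 ≈ 1.1431

y* = 1.14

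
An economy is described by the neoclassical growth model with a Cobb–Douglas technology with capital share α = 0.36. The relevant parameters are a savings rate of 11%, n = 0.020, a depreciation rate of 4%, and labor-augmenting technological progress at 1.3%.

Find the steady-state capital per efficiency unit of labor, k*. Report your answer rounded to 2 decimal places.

Steady state requires s·f(k) = (n + g + δ)·k, i.e. s·k^α = (n + g + δ)·k.
Rearranging, k^(1−α) = s / (n + g + δ).
k^0.64 = 0.11 / (0.020 + 0.013 + 0.040) = 0.11 / 0.073 = 1.5068
k* = 1.5068^(1/0.64) ≈ 1.8976

k* = 1.90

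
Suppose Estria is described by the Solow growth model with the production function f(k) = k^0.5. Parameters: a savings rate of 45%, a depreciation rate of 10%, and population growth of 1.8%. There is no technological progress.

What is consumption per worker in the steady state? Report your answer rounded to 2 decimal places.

In steady state, investment equals break-even investment: s·k^α = (n + δ)·k.
Rearranging, k^(1−α) = s / (n + δ).
k^0.5 = 0.45 / (0.018 + 0.100) = 0.45 / 0.118 = 3.8136
k* = 3.8136^(1/0.5) ≈ 14.5435
y* = (k*)^α = 14.5435^0.5 ≈ 3.8136
c* = (1 − s)·y* = (1 − 0.45) × 3.8136 ≈ 2.0975

c* = 2.10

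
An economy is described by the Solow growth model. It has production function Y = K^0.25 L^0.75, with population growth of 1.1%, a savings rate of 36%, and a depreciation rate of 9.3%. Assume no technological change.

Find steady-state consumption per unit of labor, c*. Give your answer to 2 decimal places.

At the steady state, Δk = 0, so s·k^α = (n + δ)·k.
Dividing both sides by k: k^(1−α) = s / (n + δ).
k^0.75 = 0.36 / (0.011 + 0.093) = 0.36 / 0.104 = 3.4615
k* = 3.4615^(1/0.75) ≈ 5.2362
y* = (k*)^α = 5.2362^0.25 ≈ 1.5127
c* = (1 − s)·y* = (1 − 0.36) × 1.5127 ≈ 0.9681

c* ≈ 0.97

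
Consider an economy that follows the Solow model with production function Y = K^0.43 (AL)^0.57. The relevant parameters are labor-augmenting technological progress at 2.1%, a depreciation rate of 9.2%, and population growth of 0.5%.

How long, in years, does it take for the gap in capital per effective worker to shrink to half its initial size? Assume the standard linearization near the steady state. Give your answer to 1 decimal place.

t_½ ≈ 10.3 years

Near the steady state the convergence rate is λ = (1 − α)(n + g + δ).
λ = (1 − 0.43) × 0.118 = 0.57 × 0.118 = 0.06726
Half-life = ln 2 / λ = 0.6931 / 0.06726 ≈ 10.30 years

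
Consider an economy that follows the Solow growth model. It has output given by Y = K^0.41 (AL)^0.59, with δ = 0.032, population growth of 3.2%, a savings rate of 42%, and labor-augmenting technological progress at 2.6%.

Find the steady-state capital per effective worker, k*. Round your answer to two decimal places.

In steady state, investment equals break-even investment: s·k^α = (n + g + δ)·k.
Rearranging, k^(1−α) = s / (n + g + δ).
k^0.59 = 0.42 / (0.032 + 0.026 + 0.032) = 0.42 / 0.090 = 4.6667
k* = 4.6667^(1/0.59) ≈ 13.6118

k* = 13.61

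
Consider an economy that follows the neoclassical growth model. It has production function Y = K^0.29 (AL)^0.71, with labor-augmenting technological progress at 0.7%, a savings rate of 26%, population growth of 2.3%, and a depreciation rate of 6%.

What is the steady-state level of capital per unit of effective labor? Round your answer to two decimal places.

k* = 4.46

Steady state requires s·f(k) = (n + g + δ)·k, i.e. s·k^α = (n + g + δ)·k.
Dividing both sides by k: k^(1−α) = s / (n + g + δ).
k^0.71 = 0.26 / (0.023 + 0.007 + 0.060) = 0.26 / 0.090 = 2.8889
k* = 2.8889^(1/0.71) ≈ 4.4557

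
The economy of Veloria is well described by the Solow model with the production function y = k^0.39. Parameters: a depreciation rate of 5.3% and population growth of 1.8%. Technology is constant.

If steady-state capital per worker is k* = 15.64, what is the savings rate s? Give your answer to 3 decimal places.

s ≈ 0.380

At the steady state, Δk = 0, so s·k^α = (n + δ)·k.
So s / (n + δ) = (k*)^(1−α) = 15.64^0.61 = 5.3516.
Therefore s = 5.3516 × (n + δ) = 5.3516 × 0.071 = 0.3800.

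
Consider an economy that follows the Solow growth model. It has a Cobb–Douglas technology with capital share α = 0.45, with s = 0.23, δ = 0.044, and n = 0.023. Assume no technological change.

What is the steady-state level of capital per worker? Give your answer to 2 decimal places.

At the steady state, Δk = 0, so s·k^α = (n + δ)·k.
Rearranging, k^(1−α) = s / (n + δ).
k^0.55 = 0.23 / (0.023 + 0.044) = 0.23 / 0.067 = 3.4328
k* = 3.4328^(1/0.55) ≈ 9.4169

k* = 9.42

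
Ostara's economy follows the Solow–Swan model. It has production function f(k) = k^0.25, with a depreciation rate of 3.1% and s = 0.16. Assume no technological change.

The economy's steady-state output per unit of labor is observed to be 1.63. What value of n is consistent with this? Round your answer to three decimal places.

n ≈ 0.006

At the steady state, Δk = 0, so s·k^α = (n + δ)·k.
Since y* = [s/(n + δ)]^(α/(1−α)), we have s/(n + δ) = (y*)^((1−α)/α) = 1.63^3 = 4.3307.
Therefore n + δ = s / 4.3307 = 0.16 / 4.3307 = 0.0369, so n = 0.0369 − 0.031 = 0.0059.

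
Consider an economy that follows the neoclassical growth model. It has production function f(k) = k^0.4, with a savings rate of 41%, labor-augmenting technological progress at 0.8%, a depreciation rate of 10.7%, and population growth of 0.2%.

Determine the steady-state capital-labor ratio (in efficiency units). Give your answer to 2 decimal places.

In steady state, investment equals break-even investment: s·k^α = (n + g + δ)·k.
Dividing both sides by k: k^(1−α) = s / (n + g + δ).
k^0.6 = 0.41 / (0.002 + 0.008 + 0.107) = 0.41 / 0.117 = 3.5043
k* = 3.5043^(1/0.6) ≈ 8.0848

k* ≈ 8.08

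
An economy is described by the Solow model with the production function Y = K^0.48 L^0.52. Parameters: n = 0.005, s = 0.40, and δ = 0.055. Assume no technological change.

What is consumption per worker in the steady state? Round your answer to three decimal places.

In steady state, investment equals break-even investment: s·k^α = (n + δ)·k.
Dividing both sides by k: k^(1−α) = s / (n + δ).
k^0.52 = 0.40 / (0.005 + 0.055) = 0.40 / 0.060 = 6.6667
k* = 6.6667^(1/0.52) ≈ 38.4100
y* = (k*)^α = 38.4100^0.48 ≈ 5.7615
c* = (1 − s)·y* = (1 − 0.40) × 5.7615 ≈ 3.4569

c* ≈ 3.457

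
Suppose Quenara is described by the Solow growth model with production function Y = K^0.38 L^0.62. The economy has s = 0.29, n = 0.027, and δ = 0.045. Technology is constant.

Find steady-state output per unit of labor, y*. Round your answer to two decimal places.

Steady state requires s·f(k) = (n + δ)·k, i.e. s·k^α = (n + δ)·k.
Rearranging, k^(1−α) = s / (n + δ).
k^0.62 = 0.29 / (0.027 + 0.045) = 0.29 / 0.072 = 4.0278
k* = 4.0278^(1/0.62) ≈ 9.4605
y* = (k*)^α = 9.4605^0.38 ≈ 2.3488

y* ≈ 2.35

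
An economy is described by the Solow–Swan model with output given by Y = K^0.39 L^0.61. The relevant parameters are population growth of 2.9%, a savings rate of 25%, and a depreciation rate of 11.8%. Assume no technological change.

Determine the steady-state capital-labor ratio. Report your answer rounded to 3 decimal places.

In steady state, investment equals break-even investment: s·k^α = (n + δ)·k.
Dividing both sides by k: k^(1−α) = s / (n + δ).
k^0.61 = 0.25 / (0.029 + 0.118) = 0.25 / 0.147 = 1.7007
k* = 1.7007^(1/0.61) ≈ 2.3882

k* ≈ 2.388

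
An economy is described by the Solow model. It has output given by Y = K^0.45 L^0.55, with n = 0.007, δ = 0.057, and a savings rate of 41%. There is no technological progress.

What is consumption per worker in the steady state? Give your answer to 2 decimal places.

At the steady state, Δk = 0, so s·k^α = (n + δ)·k.
Dividing both sides by k: k^(1−α) = s / (n + δ).
k^0.55 = 0.41 / (0.007 + 0.057) = 0.41 / 0.064 = 6.4063
k* = 6.4063^(1/0.55) ≈ 29.2792
y* = (k*)^α = 29.2792^0.45 ≈ 4.5704
c* = (1 − s)·y* = (1 − 0.41) × 4.5704 ≈ 2.6965

c* = 2.70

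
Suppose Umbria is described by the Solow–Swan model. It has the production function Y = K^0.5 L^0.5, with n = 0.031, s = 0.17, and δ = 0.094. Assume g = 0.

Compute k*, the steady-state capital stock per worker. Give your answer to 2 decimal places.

In steady state, investment equals break-even investment: s·k^α = (n + δ)·k.
Dividing both sides by k: k^(1−α) = s / (n + δ).
k^0.5 = 0.17 / (0.031 + 0.094) = 0.17 / 0.125 = 1.3600
k* = 1.3600^(1/0.5) ≈ 1.8496

k* ≈ 1.85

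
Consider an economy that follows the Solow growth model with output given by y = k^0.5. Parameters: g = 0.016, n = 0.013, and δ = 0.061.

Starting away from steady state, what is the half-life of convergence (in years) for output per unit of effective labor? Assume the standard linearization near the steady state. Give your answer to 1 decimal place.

half-life ≈ 15.4 years

Near the steady state the convergence rate is λ = (1 − α)(n + g + δ).
λ = (1 − 0.5) × 0.090 = 0.5 × 0.090 = 0.0450
Half-life = ln 2 / λ = 0.6931 / 0.0450 ≈ 15.40 years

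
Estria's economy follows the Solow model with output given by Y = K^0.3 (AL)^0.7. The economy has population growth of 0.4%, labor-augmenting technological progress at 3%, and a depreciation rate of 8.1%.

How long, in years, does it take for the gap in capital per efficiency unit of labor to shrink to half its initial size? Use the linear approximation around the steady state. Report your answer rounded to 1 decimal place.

Near the steady state the convergence rate is λ = (1 − α)(n + g + δ).
λ = (1 − 0.3) × 0.115 = 0.7 × 0.115 = 0.0805
Half-life = ln 2 / λ = 0.6931 / 0.0805 ≈ 8.61 years

half-life ≈ 8.6 years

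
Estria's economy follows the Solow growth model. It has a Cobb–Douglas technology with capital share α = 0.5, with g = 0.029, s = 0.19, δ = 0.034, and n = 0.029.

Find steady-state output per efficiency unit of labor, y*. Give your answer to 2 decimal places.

y* ≈ 2.07

In steady state, investment equals break-even investment: s·k^α = (n + g + δ)·k.
Rearranging, k^(1−α) = s / (n + g + δ).
k^0.5 = 0.19 / (0.029 + 0.029 + 0.034) = 0.19 / 0.092 = 2.0652
k* = 2.0652^(1/0.5) ≈ 4.2651
y* = (k*)^α = 4.2651^0.5 ≈ 2.0652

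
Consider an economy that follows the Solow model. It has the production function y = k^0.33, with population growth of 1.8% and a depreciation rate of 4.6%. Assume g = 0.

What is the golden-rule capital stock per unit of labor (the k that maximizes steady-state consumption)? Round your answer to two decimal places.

The golden rule sets f'(k) = n + δ, i.e. α·k^(α−1) = n + δ.
So k^(1−α) = α / (n + δ) = 0.33 / 0.064 = 5.1563.
k_gold = 5.1563^(1/0.67) ≈ 11.5662

k_gold ≈ 11.57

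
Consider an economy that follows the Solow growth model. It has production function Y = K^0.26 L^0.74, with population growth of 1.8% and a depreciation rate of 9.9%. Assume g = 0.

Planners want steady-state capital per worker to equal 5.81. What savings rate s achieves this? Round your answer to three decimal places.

s ≈ 0.430

Steady state requires s·f(k) = (n + δ)·k, i.e. s·k^α = (n + δ)·k.
So s / (n + δ) = (k*)^(1−α) = 5.81^0.74 = 3.6770.
Therefore s = 3.6770 × (n + δ) = 3.6770 × 0.117 = 0.4302.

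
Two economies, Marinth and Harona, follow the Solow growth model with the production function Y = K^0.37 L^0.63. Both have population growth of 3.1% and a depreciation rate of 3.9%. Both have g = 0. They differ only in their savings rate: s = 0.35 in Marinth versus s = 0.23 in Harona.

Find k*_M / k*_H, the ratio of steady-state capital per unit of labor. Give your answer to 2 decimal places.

k*_M / k*_H ≈ 1.95

Steady-state k* = [s/(n + δ)]^(1/(1−α)), so the ratio is [ (s_M/(n + δ)_M) / (s_H/(n + δ)_H) ]^1.5873.
s_M/(n + δ)_M = 0.35/0.070 = 5.0000; s_H/(n + δ)_H = 0.23/0.070 = 3.2857.
Ratio = (5.0000/3.2857)^1.5873 = 1.5217^1.5873 ≈ 1.9472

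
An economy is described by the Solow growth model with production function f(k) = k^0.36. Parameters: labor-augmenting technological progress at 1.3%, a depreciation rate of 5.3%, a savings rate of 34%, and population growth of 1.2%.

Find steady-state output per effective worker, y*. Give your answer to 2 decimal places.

At the steady state, Δk = 0, so s·k^α = (n + g + δ)·k.
Rearranging, k^(1−α) = s / (n + g + δ).
k^0.64 = 0.34 / (0.012 + 0.013 + 0.053) = 0.34 / 0.078 = 4.3590
k* = 4.3590^(1/0.64) ≈ 9.9780
y* = (k*)^α = 9.9780^0.36 ≈ 2.2891

y* = 2.29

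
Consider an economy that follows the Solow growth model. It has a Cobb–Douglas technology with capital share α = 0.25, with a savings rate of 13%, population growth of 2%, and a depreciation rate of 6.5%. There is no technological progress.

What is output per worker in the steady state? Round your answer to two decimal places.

y* ≈ 1.15

In steady state, investment equals break-even investment: s·k^α = (n + δ)·k.
Rearranging, k^(1−α) = s / (n + δ).
k^0.75 = 0.13 / (0.020 + 0.065) = 0.13 / 0.085 = 1.5294
k* = 1.5294^(1/0.75) ≈ 1.7621
y* = (k*)^α = 1.7621^0.25 ≈ 1.1521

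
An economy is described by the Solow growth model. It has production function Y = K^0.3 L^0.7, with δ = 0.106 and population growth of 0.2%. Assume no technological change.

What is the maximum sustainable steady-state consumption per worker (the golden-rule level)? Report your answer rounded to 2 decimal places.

c_gold ≈ 1.08

At the golden rule, f'(k) = n + δ, so α·k^(α−1) = n + δ and k_gold = (α/(n + δ))^(1/(1−α)).
k_gold = (0.3/0.108)^(1/0.7) = 2.7778^1.4286 ≈ 4.3040
c_gold = f(k_gold) − (n + δ)·k_gold = 1.5494 − 0.108×4.3040 ≈ 1.0846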